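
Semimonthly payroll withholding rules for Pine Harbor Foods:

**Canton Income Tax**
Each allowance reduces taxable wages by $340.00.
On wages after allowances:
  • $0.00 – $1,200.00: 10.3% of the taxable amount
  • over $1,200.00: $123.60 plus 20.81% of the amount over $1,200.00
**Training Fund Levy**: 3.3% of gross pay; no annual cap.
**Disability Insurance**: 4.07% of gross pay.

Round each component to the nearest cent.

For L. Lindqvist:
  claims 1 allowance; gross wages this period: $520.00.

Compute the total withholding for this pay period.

Canton Income Tax: taxable = $520.00 − 1×$340.00 = $180.00
  10.3% × $180.00 = $18.54
Training Fund Levy: 3.3% × $520.00 = $17.16
Disability Insurance: 4.07% × $520.00 = $21.16
Total: $18.54 + $17.16 + $21.16 = $56.86

$56.86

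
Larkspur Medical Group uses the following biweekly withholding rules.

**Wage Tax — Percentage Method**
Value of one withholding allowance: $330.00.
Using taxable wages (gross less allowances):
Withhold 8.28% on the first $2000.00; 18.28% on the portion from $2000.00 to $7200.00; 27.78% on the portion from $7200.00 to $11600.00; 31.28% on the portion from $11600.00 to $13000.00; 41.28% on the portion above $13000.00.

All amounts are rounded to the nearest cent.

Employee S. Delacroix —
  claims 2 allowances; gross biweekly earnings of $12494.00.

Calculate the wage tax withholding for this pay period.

$2411.68

Wage Tax: taxable = $12494.00 − 2×$330.00 = $11834.00
  $2338.48 + 31.28% × ($11834.00 − $11600.00) = $2338.48 + 31.28% × $234.00 = $2411.68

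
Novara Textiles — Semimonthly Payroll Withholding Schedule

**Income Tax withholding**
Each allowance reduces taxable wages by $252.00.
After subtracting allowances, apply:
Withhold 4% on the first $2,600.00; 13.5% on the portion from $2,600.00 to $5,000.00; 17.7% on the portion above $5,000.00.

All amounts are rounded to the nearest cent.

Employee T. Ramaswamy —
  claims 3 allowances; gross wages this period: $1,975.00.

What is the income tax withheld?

$48.76

Income Tax: taxable = $1,975.00 − 3×$252.00 = $1,219.00
  4% × $1,219.00 = $48.76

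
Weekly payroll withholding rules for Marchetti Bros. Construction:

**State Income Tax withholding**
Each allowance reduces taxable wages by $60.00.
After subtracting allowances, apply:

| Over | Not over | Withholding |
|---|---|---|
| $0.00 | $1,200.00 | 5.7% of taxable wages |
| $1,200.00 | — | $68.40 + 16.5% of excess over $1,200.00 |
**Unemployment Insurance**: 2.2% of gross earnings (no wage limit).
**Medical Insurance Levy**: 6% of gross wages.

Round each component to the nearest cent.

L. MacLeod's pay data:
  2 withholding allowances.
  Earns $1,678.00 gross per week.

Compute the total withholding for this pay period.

$265.07

State Income Tax: taxable = $1,678.00 − 2×$60.00 = $1,558.00
  $68.40 + 16.5% × ($1,558.00 − $1,200.00) = $68.40 + 16.5% × $358.00 = $127.47
Unemployment Insurance: 2.2% × $1,678.00 = $36.92
Medical Insurance Levy: 6% × $1,678.00 = $100.68
Total: $127.47 + $36.92 + $100.68 = $265.07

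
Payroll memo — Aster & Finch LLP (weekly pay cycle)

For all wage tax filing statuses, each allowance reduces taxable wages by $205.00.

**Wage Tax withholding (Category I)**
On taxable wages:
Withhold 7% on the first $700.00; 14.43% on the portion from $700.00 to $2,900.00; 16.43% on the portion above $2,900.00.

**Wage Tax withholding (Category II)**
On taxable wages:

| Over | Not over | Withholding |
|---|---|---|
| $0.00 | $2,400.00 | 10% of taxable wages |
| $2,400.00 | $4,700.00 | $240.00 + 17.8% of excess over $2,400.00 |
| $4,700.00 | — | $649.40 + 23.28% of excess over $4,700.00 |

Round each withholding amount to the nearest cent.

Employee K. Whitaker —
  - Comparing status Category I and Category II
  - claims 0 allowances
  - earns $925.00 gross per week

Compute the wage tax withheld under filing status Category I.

$81.47

Wage Tax (Category I): taxable = $925.00
  $49.00 + 14.43% × ($925.00 − $700.00) = $49.00 + 14.43% × $225.00 = $81.47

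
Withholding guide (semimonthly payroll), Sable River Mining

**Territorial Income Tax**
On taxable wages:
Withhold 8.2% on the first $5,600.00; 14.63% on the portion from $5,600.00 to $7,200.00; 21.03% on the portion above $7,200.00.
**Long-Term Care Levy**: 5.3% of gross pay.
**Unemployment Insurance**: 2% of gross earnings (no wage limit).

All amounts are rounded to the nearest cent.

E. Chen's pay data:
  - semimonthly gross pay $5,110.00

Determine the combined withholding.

$792.05

Territorial Income Tax: taxable = $5,110.00
  8.2% × $5,110.00 = $419.02
Long-Term Care Levy: 5.3% × $5,110.00 = $270.83
Unemployment Insurance: 2% × $5,110.00 = $102.20
Total: $419.02 + $270.83 + $102.20 = $792.05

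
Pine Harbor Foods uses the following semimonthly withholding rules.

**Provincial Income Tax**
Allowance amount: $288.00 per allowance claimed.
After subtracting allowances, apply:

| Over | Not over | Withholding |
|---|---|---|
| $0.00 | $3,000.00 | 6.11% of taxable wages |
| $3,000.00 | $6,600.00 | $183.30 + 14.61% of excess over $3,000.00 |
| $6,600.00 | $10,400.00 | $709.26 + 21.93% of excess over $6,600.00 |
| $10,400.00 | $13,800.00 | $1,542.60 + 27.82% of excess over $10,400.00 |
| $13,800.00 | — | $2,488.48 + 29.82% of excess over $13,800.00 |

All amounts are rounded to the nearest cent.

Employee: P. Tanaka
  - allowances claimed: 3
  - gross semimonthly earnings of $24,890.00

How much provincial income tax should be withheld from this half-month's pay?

$5,537.87

Provincial Income Tax: taxable = $24,890.00 − 3×$288.00 = $24,026.00
  $2,488.48 + 29.82% × ($24,026.00 − $13,800.00) = $2,488.48 + 29.82% × $10,226.00 = $5,537.87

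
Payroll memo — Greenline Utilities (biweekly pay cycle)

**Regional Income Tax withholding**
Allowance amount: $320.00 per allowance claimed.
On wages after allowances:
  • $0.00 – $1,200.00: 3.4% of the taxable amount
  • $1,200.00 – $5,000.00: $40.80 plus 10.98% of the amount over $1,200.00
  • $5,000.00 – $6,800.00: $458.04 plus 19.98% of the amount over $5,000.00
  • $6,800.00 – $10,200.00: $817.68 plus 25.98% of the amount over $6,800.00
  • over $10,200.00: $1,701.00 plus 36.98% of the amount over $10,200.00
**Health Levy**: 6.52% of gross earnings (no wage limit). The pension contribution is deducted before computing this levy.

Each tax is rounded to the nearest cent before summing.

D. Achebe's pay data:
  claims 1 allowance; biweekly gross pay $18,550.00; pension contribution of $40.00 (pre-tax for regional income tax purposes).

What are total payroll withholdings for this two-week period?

Regional Income Tax: taxable = $18,550.00 − $40.00 − 1×$320.00 = $18,190.00
  $1,701.00 + 36.98% × ($18,190.00 − $10,200.00) = $1,701.00 + 36.98% × $7,990.00 = $4,655.70
Health Levy: 6.52% × $18,510.00 = $1,206.85
Total: $4,655.70 + $1,206.85 = $5,862.55

$5,862.55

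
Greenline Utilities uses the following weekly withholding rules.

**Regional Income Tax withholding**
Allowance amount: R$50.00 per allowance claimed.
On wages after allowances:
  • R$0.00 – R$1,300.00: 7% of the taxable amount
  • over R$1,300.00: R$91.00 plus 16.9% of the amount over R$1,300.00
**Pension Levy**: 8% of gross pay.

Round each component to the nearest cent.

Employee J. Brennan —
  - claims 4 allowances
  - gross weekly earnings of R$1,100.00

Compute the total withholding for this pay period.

R$151.00

Regional Income Tax: taxable = R$1,100.00 − 4×R$50.00 = R$900.00
  7% × R$900.00 = R$63.00
Pension Levy: 8% × R$1,100.00 = R$88.00
Total: R$63.00 + R$88.00 = R$151.00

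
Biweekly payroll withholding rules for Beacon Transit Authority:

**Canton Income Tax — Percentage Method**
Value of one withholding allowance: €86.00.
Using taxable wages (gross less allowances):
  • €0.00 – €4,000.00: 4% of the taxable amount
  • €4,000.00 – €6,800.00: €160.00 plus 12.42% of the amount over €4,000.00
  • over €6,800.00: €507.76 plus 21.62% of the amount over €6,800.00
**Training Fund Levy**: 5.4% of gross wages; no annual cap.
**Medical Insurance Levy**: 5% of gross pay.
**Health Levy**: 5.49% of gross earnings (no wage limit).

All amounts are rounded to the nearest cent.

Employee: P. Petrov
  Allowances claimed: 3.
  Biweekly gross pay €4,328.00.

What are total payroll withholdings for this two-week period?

€856.41

Canton Income Tax: taxable = €4,328.00 − 3×€86.00 = €4,070.00
  €160.00 + 12.42% × (€4,070.00 − €4,000.00) = €160.00 + 12.42% × €70.00 = €168.69
Training Fund Levy: 5.4% × €4,328.00 = €233.71
Medical Insurance Levy: 5% × €4,328.00 = €216.40
Health Levy: 5.49% × €4,328.00 = €237.61
Total: €168.69 + €233.71 + €216.40 + €237.61 = €856.41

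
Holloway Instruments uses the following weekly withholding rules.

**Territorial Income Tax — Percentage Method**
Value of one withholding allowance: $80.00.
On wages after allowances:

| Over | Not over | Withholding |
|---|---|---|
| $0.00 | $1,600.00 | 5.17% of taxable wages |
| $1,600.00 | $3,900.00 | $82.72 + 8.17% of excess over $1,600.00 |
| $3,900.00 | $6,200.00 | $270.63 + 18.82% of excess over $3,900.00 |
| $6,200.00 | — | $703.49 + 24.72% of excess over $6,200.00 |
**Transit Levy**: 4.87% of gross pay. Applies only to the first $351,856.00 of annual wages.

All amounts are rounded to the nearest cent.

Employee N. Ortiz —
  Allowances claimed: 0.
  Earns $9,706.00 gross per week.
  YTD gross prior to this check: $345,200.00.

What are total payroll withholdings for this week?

$1,894.32

Territorial Income Tax: taxable = $9,706.00
  $703.49 + 24.72% × ($9,706.00 − $6,200.00) = $703.49 + 24.72% × $3,506.00 = $1,570.17
Transit Levy: cap $351,856.00 − YTD $345,200.00 = $6,656.00 subject; 4.87% × $6,656.00 = $324.15
Total: $1,570.17 + $324.15 = $1,894.32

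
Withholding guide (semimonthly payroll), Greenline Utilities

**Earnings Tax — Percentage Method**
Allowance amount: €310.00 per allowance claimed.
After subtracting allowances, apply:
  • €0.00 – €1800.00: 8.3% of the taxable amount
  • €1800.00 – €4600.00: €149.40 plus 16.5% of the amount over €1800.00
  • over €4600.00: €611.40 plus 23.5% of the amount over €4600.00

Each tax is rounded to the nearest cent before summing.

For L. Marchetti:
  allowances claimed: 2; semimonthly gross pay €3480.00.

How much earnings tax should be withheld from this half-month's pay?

Earnings Tax: taxable = €3480.00 − 2×€310.00 = €2860.00
  €149.40 + 16.5% × (€2860.00 − €1800.00) = €149.40 + 16.5% × €1060.00 = €324.30

€324.30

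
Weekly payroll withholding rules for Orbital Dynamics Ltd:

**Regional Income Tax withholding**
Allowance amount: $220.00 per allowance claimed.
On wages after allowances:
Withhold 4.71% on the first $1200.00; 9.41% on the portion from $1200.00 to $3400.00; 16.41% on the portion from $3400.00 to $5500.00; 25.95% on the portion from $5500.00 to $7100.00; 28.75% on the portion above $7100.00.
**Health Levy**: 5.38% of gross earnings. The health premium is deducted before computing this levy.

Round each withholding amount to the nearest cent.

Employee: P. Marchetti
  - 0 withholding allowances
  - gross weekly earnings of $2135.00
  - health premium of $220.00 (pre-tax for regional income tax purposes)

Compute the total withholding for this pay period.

$226.83

Regional Income Tax: taxable = $2135.00 − $220.00 = $1915.00
  $56.52 + 9.41% × ($1915.00 − $1200.00) = $56.52 + 9.41% × $715.00 = $123.80
Health Levy: 5.38% × $1915.00 = $103.03
Total: $123.80 + $103.03 = $226.83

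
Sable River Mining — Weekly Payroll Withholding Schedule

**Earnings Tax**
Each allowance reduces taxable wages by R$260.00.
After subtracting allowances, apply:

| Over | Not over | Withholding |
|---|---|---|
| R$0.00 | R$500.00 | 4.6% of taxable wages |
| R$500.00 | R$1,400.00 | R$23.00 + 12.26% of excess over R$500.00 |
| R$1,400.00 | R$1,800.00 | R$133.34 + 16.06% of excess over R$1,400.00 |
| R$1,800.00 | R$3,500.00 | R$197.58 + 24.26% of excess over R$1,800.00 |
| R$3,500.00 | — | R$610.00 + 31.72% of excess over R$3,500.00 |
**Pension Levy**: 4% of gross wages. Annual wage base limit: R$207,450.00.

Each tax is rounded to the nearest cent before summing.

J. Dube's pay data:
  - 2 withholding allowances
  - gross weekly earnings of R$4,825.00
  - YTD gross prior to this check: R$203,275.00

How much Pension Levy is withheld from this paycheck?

Pension Levy: cap R$207,450.00 − YTD R$203,275.00 = R$4,175.00 subject; 4% × R$4,175.00 = R$167.00

R$167.00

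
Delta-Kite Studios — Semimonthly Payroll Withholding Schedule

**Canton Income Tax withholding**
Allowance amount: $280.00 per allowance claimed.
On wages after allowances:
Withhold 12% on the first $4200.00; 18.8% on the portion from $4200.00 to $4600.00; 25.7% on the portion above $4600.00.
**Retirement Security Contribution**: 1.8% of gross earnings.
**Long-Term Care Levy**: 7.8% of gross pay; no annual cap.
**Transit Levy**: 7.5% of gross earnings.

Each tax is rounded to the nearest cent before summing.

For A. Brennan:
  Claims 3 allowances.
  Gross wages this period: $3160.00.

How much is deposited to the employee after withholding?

Canton Income Tax: taxable = $3160.00 − 3×$280.00 = $2320.00
  12% × $2320.00 = $278.40
Retirement Security Contribution: 1.8% × $3160.00 = $56.88
Long-Term Care Levy: 7.8% × $3160.00 = $246.48
Transit Levy: 7.5% × $3160.00 = $237.00
Total withheld: $278.40 + $56.88 + $246.48 + $237.00 = $818.76
Net pay: $3160.00 − $818.76 = $2341.24

$2341.24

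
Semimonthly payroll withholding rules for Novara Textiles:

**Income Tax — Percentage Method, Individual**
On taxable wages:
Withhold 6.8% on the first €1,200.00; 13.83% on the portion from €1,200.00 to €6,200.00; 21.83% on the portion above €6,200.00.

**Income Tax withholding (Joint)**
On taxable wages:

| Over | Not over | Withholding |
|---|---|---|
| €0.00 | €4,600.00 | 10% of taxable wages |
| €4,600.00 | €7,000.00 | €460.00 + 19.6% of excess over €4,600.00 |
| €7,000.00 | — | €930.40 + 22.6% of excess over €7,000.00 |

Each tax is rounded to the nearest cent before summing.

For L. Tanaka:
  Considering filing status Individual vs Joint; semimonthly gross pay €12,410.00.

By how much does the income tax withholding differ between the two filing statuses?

Income Tax (Individual): taxable = €12,410.00
  €773.10 + 21.83% × (€12,410.00 − €6,200.00) = €773.10 + 21.83% × €6,210.00 = €2,128.74
Income Tax (Joint): taxable = €12,410.00
  €930.40 + 22.6% × (€12,410.00 − €7,000.00) = €930.40 + 22.6% × €5,410.00 = €2,153.06
Difference: |€2,128.74 − €2,153.06| = €24.32 (higher under Joint)

€24.32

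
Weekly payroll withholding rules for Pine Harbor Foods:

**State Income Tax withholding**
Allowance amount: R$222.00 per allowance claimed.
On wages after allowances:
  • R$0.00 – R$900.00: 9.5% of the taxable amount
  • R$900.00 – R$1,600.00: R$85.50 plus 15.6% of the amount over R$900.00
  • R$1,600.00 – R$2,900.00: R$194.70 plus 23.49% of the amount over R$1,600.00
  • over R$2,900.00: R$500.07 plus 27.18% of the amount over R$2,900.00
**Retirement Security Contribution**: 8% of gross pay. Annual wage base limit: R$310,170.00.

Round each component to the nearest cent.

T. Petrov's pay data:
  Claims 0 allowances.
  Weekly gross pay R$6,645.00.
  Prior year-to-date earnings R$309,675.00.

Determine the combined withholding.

R$1,557.56

State Income Tax: taxable = R$6,645.00
  R$500.07 + 27.18% × (R$6,645.00 − R$2,900.00) = R$500.07 + 27.18% × R$3,745.00 = R$1,517.96
Retirement Security Contribution: cap R$310,170.00 − YTD R$309,675.00 = R$495.00 subject; 8% × R$495.00 = R$39.60
Total: R$1,517.96 + R$39.60 = R$1,557.56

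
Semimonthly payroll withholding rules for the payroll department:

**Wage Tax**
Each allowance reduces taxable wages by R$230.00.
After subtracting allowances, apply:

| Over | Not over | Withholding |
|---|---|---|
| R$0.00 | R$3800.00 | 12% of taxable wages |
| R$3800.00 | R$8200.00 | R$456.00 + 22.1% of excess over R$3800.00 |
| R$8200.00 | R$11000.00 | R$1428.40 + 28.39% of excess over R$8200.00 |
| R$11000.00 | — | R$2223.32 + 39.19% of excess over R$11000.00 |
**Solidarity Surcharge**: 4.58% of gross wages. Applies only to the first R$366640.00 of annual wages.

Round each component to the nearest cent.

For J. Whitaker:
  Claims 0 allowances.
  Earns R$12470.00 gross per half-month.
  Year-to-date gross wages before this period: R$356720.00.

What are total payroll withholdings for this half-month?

Wage Tax: taxable = R$12470.00
  R$2223.32 + 39.19% × (R$12470.00 − R$11000.00) = R$2223.32 + 39.19% × R$1470.00 = R$2799.41
Solidarity Surcharge: cap R$366640.00 − YTD R$356720.00 = R$9920.00 subject; 4.58% × R$9920.00 = R$454.34
Total: R$2799.41 + R$454.34 = R$3253.75

R$3253.75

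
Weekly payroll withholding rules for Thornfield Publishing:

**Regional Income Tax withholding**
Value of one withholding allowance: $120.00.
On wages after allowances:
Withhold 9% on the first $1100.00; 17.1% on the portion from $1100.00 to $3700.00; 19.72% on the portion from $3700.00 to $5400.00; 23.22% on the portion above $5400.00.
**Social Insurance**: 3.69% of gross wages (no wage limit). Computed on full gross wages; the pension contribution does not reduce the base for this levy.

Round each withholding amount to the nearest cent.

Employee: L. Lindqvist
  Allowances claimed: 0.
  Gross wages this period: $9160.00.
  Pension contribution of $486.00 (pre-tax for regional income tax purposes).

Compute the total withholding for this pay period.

$1977.06

Regional Income Tax: taxable = $9160.00 − $486.00 = $8674.00
  $878.84 + 23.22% × ($8674.00 − $5400.00) = $878.84 + 23.22% × $3274.00 = $1639.06
Social Insurance: 3.69% × $9160.00 = $338.00
Total: $1639.06 + $338.00 = $1977.06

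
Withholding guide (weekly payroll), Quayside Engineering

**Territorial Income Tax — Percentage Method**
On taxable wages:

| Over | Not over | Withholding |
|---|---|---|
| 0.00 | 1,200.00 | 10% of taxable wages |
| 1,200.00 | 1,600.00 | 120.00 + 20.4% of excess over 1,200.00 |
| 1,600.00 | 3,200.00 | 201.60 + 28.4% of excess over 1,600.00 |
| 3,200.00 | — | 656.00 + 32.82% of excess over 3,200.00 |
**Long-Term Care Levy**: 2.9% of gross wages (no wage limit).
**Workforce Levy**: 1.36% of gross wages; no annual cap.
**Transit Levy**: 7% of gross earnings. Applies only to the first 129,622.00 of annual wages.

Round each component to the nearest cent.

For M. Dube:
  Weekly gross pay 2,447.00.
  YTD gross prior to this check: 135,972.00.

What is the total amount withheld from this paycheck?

546.39

Territorial Income Tax: taxable = 2,447.00
  201.60 + 28.4% × (2,447.00 − 1,600.00) = 201.60 + 28.4% × 847.00 = 442.15
Long-Term Care Levy: 2.9% × 2,447.00 = 70.96
Workforce Levy: 1.36% × 2,447.00 = 33.28
Transit Levy: YTD 135,972.00 ≥ cap 129,622.00 → 0.00
Total: 442.15 + 70.96 + 33.28 + 0.00 = 546.39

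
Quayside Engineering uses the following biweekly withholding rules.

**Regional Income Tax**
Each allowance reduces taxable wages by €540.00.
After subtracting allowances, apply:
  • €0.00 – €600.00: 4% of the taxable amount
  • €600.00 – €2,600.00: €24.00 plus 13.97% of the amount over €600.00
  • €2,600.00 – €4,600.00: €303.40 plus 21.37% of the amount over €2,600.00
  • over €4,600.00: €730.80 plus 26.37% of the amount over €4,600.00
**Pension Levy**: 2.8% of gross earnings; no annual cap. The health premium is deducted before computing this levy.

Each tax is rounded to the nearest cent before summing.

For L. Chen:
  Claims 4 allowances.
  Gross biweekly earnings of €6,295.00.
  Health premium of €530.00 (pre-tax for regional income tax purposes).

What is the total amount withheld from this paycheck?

Regional Income Tax: taxable = €6,295.00 − €530.00 − 4×€540.00 = €3,605.00
  €303.40 + 21.37% × (€3,605.00 − €2,600.00) = €303.40 + 21.37% × €1,005.00 = €518.17
Pension Levy: 2.8% × €5,765.00 = €161.42
Total: €518.17 + €161.42 = €679.59

€679.59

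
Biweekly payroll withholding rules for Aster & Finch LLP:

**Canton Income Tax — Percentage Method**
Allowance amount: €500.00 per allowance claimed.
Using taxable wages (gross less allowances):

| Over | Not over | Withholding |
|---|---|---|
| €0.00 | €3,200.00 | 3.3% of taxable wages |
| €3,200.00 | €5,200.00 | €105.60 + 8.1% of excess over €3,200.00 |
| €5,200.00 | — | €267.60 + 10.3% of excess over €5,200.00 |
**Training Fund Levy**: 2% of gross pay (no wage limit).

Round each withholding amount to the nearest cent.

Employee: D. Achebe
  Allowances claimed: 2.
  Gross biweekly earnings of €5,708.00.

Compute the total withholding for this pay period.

Canton Income Tax: taxable = €5,708.00 − 2×€500.00 = €4,708.00
  €105.60 + 8.1% × (€4,708.00 − €3,200.00) = €105.60 + 8.1% × €1,508.00 = €227.75
Training Fund Levy: 2% × €5,708.00 = €114.16
Total: €227.75 + €114.16 = €341.91

€341.91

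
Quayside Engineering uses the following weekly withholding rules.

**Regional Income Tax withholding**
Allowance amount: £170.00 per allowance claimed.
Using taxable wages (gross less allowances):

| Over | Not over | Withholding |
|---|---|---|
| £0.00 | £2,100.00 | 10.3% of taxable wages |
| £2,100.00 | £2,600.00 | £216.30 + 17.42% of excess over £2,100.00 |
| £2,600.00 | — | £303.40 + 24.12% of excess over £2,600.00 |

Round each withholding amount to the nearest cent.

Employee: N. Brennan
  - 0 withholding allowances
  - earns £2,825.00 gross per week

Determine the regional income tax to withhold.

£357.67

Regional Income Tax: taxable = £2,825.00
  £303.40 + 24.12% × (£2,825.00 − £2,600.00) = £303.40 + 24.12% × £225.00 = £357.67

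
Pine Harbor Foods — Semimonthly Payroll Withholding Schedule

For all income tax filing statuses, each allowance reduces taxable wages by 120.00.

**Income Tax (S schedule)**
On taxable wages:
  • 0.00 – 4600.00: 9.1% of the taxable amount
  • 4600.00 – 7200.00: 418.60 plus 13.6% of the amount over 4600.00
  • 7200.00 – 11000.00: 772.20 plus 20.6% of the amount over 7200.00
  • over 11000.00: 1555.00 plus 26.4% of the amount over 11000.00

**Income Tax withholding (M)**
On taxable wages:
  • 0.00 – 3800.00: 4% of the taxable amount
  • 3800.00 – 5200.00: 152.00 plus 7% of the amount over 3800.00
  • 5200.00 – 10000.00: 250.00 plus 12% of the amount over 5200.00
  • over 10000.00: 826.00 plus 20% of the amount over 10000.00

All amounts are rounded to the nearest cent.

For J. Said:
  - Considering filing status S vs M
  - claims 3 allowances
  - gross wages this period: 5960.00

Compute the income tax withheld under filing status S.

554.60

Income Tax (S): taxable = 5960.00 − 3×120.00 = 5600.00
  418.60 + 13.6% × (5600.00 − 4600.00) = 418.60 + 13.6% × 1000.00 = 554.60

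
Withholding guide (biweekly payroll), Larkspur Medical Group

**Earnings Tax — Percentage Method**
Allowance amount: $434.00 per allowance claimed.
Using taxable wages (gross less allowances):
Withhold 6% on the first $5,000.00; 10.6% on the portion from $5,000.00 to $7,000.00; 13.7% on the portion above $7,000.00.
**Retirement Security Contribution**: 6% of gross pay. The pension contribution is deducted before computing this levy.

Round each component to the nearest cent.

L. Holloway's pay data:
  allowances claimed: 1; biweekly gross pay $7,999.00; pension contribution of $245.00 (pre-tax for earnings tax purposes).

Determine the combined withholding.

$1,021.08

Earnings Tax: taxable = $7,999.00 − $245.00 − 1×$434.00 = $7,320.00
  $512.00 + 13.7% × ($7,320.00 − $7,000.00) = $512.00 + 13.7% × $320.00 = $555.84
Retirement Security Contribution: 6% × $7,754.00 = $465.24
Total: $555.84 + $465.24 = $1,021.08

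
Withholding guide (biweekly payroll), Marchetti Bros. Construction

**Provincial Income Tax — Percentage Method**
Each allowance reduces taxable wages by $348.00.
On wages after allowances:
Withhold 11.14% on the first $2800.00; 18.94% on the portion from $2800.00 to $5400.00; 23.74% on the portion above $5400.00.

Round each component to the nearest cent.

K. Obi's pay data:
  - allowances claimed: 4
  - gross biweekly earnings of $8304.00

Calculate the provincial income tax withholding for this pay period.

Provincial Income Tax: taxable = $8304.00 − 4×$348.00 = $6912.00
  $804.36 + 23.74% × ($6912.00 − $5400.00) = $804.36 + 23.74% × $1512.00 = $1163.31

$1163.31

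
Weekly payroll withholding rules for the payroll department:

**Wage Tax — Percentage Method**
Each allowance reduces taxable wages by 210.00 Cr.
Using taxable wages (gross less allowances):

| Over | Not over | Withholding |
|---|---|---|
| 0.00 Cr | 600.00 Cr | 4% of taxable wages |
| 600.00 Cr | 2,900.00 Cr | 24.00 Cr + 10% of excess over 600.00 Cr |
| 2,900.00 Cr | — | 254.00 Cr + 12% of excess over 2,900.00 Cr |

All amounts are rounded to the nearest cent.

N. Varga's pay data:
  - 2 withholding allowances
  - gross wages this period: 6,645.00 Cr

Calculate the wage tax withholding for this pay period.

653.00 Cr

Wage Tax: taxable = 6,645.00 Cr − 2×210.00 Cr = 6,225.00 Cr
  254.00 Cr + 12% × (6,225.00 Cr − 2,900.00 Cr) = 254.00 Cr + 12% × 3,325.00 Cr = 653.00 Cr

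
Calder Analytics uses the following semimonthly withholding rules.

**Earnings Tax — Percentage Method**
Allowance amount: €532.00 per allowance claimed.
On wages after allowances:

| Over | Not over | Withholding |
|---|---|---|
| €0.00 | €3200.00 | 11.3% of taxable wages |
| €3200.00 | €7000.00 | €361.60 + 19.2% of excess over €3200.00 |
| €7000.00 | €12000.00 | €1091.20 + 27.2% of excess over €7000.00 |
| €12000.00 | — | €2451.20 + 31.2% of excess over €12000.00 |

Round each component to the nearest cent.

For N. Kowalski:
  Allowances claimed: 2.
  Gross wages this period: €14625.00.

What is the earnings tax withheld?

€2938.23

Earnings Tax: taxable = €14625.00 − 2×€532.00 = €13561.00
  €2451.20 + 31.2% × (€13561.00 − €12000.00) = €2451.20 + 31.2% × €1561.00 = €2938.23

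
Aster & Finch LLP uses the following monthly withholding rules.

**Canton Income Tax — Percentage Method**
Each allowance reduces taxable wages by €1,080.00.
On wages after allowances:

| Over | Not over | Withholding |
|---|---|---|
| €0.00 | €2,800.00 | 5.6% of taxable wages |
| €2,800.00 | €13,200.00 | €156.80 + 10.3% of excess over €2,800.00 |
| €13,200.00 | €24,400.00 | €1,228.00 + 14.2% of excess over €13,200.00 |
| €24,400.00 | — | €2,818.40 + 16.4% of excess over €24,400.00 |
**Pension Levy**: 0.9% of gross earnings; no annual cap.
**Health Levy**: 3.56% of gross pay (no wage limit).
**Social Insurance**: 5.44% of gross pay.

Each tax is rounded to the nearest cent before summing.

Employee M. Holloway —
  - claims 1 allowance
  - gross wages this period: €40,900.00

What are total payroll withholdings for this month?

€9,396.38

Canton Income Tax: taxable = €40,900.00 − 1×€1,080.00 = €39,820.00
  €2,818.40 + 16.4% × (€39,820.00 − €24,400.00) = €2,818.40 + 16.4% × €15,420.00 = €5,347.28
Pension Levy: 0.9% × €40,900.00 = €368.10
Health Levy: 3.56% × €40,900.00 = €1,456.04
Social Insurance: 5.44% × €40,900.00 = €2,224.96
Total: €5,347.28 + €368.10 + €1,456.04 + €2,224.96 = €9,396.38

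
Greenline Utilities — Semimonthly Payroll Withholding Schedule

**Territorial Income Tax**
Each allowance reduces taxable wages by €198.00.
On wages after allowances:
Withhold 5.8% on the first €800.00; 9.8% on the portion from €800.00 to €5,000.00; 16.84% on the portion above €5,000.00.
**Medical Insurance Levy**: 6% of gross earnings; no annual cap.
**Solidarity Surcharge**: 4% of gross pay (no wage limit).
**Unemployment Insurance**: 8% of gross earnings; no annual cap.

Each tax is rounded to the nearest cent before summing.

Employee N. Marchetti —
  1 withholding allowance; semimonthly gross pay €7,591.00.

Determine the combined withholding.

€2,227.36

Territorial Income Tax: taxable = €7,591.00 − 1×€198.00 = €7,393.00
  €458.00 + 16.84% × (€7,393.00 − €5,000.00) = €458.00 + 16.84% × €2,393.00 = €860.98
Medical Insurance Levy: 6% × €7,591.00 = €455.46
Solidarity Surcharge: 4% × €7,591.00 = €303.64
Unemployment Insurance: 8% × €7,591.00 = €607.28
Total: €860.98 + €455.46 + €303.64 + €607.28 = €2,227.36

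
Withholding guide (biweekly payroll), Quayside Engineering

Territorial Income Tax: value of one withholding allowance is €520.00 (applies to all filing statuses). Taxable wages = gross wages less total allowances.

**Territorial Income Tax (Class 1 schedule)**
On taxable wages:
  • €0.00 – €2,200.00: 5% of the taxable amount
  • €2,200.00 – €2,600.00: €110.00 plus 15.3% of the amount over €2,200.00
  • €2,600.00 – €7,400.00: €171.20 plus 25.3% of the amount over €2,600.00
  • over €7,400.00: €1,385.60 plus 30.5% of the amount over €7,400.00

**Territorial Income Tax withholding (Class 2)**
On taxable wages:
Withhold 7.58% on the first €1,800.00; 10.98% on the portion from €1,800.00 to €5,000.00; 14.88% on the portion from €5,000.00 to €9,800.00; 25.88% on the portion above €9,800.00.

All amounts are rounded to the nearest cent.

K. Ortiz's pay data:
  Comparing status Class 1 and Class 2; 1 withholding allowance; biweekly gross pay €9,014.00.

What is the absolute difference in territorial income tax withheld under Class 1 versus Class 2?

Territorial Income Tax (Class 1): taxable = €9,014.00 − 1×€520.00 = €8,494.00
  €1,385.60 + 30.5% × (€8,494.00 − €7,400.00) = €1,385.60 + 30.5% × €1,094.00 = €1,719.27
Territorial Income Tax (Class 2): taxable = €9,014.00 − 1×€520.00 = €8,494.00
  €487.80 + 14.88% × (€8,494.00 − €5,000.00) = €487.80 + 14.88% × €3,494.00 = €1,007.71
Difference: |€1,719.27 − €1,007.71| = €711.56 (higher under Class 1)

€711.56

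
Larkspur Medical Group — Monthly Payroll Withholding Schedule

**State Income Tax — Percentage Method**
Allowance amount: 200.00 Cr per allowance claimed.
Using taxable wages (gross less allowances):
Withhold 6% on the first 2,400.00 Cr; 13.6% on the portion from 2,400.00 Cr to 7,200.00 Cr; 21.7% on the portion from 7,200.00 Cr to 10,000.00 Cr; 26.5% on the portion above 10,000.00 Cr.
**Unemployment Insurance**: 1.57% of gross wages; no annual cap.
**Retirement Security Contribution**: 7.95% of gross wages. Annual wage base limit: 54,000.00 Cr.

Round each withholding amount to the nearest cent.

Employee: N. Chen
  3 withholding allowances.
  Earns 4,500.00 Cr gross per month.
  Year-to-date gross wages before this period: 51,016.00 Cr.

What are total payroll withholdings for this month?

655.88 Cr

State Income Tax: taxable = 4,500.00 Cr − 3×200.00 Cr = 3,900.00 Cr
  144.00 Cr + 13.6% × (3,900.00 Cr − 2,400.00 Cr) = 144.00 Cr + 13.6% × 1,500.00 Cr = 348.00 Cr
Unemployment Insurance: 1.57% × 4,500.00 Cr = 70.65 Cr
Retirement Security Contribution: cap 54,000.00 Cr − YTD 51,016.00 Cr = 2,984.00 Cr subject; 7.95% × 2,984.00 Cr = 237.23 Cr
Total: 348.00 Cr + 70.65 Cr + 237.23 Cr = 655.88 Cr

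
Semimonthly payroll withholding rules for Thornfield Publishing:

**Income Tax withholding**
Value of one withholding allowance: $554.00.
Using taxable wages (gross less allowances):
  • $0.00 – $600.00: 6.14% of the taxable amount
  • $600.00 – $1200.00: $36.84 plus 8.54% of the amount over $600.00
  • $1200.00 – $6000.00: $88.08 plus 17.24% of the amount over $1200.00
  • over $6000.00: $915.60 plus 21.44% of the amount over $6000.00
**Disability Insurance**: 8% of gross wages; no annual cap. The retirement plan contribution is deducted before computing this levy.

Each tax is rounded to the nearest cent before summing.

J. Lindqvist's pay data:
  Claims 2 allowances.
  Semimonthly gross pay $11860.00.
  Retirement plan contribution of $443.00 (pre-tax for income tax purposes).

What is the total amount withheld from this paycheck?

Income Tax: taxable = $11860.00 − $443.00 − 2×$554.00 = $10309.00
  $915.60 + 21.44% × ($10309.00 − $6000.00) = $915.60 + 21.44% × $4309.00 = $1839.45
Disability Insurance: 8% × $11417.00 = $913.36
Total: $1839.45 + $913.36 = $2752.81

$2752.81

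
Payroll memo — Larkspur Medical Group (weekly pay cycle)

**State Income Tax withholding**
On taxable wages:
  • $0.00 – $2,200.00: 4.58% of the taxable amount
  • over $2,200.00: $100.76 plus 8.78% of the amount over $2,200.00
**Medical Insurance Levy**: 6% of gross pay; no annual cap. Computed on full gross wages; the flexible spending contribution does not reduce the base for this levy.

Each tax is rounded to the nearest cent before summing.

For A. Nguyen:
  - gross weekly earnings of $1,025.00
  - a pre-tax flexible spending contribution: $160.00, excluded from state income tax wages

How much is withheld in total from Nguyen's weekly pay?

State Income Tax: taxable = $1,025.00 − $160.00 = $865.00
  4.58% × $865.00 = $39.62
Medical Insurance Levy: 6% × $1,025.00 = $61.50
Total: $39.62 + $61.50 = $101.12

$101.12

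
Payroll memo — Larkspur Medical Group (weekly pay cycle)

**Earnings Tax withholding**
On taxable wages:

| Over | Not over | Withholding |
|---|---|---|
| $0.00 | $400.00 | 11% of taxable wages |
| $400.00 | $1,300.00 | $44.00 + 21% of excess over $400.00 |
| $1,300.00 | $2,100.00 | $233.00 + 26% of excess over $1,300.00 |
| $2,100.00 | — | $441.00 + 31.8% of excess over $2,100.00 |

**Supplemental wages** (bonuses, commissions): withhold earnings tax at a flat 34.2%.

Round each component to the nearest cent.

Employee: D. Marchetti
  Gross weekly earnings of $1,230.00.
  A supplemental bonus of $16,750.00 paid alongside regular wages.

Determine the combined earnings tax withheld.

$5,946.80

Earnings Tax: taxable = $1,230.00
  $44.00 + 21% × ($1,230.00 − $400.00) = $44.00 + 21% × $830.00 = $218.30
Supplemental (34.2% flat on bonus): 34.2% × $16,750.00 = $5,728.50
Total earnings tax: $218.30 + $5,728.50 = $5,946.80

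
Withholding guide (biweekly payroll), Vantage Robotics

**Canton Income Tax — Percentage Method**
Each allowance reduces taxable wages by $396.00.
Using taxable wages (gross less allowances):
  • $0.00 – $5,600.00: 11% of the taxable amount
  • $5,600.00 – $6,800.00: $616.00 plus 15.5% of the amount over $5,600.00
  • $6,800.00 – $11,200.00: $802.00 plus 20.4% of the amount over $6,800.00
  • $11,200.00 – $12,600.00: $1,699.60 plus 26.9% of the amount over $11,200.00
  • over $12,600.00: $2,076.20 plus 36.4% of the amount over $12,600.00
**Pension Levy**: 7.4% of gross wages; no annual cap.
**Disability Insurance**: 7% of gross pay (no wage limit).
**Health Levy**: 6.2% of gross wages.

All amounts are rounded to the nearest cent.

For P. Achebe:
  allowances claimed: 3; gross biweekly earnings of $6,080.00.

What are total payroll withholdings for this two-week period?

$1,790.60

Canton Income Tax: taxable = $6,080.00 − 3×$396.00 = $4,892.00
  11% × $4,892.00 = $538.12
Pension Levy: 7.4% × $6,080.00 = $449.92
Disability Insurance: 7% × $6,080.00 = $425.60
Health Levy: 6.2% × $6,080.00 = $376.96
Total: $538.12 + $449.92 + $425.60 + $376.96 = $1,790.60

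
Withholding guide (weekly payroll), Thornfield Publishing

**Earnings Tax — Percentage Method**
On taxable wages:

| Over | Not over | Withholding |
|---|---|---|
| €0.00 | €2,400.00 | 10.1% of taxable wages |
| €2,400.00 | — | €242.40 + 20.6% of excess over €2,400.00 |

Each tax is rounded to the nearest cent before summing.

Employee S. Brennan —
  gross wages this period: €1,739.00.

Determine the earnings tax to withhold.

Earnings Tax: taxable = €1,739.00
  10.1% × €1,739.00 = €175.64

€175.64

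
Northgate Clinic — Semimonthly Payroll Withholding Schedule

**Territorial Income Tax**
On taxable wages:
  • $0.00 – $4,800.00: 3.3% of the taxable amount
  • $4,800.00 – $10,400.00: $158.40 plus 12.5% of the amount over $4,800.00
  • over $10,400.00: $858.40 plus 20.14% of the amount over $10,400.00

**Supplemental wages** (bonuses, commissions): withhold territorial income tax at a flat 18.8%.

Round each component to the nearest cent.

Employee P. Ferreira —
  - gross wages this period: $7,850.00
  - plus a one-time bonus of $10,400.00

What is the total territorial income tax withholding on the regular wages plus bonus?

Territorial Income Tax: taxable = $7,850.00
  $158.40 + 12.5% × ($7,850.00 − $4,800.00) = $158.40 + 12.5% × $3,050.00 = $539.65
Supplemental (18.8% flat on bonus): 18.8% × $10,400.00 = $1,955.20
Total territorial income tax: $539.65 + $1,955.20 = $2,494.85

$2,494.85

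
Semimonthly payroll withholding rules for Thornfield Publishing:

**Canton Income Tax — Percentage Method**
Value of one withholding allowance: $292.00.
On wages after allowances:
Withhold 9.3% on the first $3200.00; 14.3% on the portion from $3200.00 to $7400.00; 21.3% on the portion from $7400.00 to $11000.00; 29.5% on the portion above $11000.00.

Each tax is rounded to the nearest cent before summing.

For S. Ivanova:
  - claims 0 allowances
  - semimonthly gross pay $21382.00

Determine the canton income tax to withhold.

Canton Income Tax: taxable = $21382.00
  $1665.00 + 29.5% × ($21382.00 − $11000.00) = $1665.00 + 29.5% × $10382.00 = $4727.69

$4727.69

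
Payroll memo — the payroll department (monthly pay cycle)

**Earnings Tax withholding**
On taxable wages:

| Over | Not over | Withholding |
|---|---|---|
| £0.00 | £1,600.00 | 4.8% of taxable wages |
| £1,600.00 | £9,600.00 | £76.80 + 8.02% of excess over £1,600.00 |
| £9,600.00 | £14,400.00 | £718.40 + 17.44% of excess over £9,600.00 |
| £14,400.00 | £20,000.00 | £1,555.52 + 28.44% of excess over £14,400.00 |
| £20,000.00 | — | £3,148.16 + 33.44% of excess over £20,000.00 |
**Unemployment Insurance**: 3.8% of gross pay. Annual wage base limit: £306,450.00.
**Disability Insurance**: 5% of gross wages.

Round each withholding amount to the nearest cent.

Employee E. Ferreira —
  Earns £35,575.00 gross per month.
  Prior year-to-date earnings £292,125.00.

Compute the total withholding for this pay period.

Earnings Tax: taxable = £35,575.00
  £3,148.16 + 33.44% × (£35,575.00 − £20,000.00) = £3,148.16 + 33.44% × £15,575.00 = £8,356.44
Unemployment Insurance: cap £306,450.00 − YTD £292,125.00 = £14,325.00 subject; 3.8% × £14,325.00 = £544.35
Disability Insurance: 5% × £35,575.00 = £1,778.75
Total: £8,356.44 + £544.35 + £1,778.75 = £10,679.54

£10,679.54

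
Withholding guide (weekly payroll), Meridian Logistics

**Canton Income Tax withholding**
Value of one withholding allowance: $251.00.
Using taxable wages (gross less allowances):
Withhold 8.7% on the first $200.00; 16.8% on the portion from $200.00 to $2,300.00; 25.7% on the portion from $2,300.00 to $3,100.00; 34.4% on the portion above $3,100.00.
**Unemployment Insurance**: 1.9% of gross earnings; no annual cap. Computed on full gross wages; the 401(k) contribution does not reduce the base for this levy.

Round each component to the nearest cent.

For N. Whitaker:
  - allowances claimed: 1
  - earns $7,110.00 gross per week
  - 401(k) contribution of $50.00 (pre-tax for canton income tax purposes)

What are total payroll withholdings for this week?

$1,986.79

Canton Income Tax: taxable = $7,110.00 − $50.00 − 1×$251.00 = $6,809.00
  $575.80 + 34.4% × ($6,809.00 − $3,100.00) = $575.80 + 34.4% × $3,709.00 = $1,851.70
Unemployment Insurance: 1.9% × $7,110.00 = $135.09
Total: $1,851.70 + $135.09 = $1,986.79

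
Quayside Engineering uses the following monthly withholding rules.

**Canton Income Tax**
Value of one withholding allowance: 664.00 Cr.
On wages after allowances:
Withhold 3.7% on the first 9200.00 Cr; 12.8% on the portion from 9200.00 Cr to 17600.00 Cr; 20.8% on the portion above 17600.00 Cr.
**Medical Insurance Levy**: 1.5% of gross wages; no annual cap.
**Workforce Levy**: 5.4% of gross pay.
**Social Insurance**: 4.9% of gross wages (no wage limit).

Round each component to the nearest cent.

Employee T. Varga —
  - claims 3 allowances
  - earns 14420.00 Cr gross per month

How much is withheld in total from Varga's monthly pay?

Canton Income Tax: taxable = 14420.00 Cr − 3×664.00 Cr = 12428.00 Cr
  340.40 Cr + 12.8% × (12428.00 Cr − 9200.00 Cr) = 340.40 Cr + 12.8% × 3228.00 Cr = 753.58 Cr
Medical Insurance Levy: 1.5% × 14420.00 Cr = 216.30 Cr
Workforce Levy: 5.4% × 14420.00 Cr = 778.68 Cr
Social Insurance: 4.9% × 14420.00 Cr = 706.58 Cr
Total: 753.58 Cr + 216.30 Cr + 778.68 Cr + 706.58 Cr = 2455.14 Cr

2455.14 Cr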